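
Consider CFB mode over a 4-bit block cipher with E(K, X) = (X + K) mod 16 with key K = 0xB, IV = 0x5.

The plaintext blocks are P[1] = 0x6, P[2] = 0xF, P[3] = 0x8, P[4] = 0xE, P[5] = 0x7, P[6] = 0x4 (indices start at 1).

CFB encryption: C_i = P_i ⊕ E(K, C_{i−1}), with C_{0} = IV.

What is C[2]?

C[1]: E(K, 0x5) = 0x0; 0x6 ⊕ 0x0 = 0x6.
C[2]: E(K, 0x6) = 0x1; 0xF ⊕ 0x1 = 0xE.

C[2] = 0xE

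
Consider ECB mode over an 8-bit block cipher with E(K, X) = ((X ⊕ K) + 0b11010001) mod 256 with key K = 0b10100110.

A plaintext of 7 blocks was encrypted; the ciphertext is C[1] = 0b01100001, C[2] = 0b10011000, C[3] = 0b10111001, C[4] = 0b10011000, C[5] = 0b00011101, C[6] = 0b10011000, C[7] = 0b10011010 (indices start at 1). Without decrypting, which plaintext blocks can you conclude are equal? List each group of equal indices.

ECB encrypts each block independently with the same key, so equal ciphertext blocks imply equal plaintext blocks.
C[2] = C[4] = C[6] = 0b10011000, so P[2] = P[4] = P[6].

P[2] = P[4] = P[6]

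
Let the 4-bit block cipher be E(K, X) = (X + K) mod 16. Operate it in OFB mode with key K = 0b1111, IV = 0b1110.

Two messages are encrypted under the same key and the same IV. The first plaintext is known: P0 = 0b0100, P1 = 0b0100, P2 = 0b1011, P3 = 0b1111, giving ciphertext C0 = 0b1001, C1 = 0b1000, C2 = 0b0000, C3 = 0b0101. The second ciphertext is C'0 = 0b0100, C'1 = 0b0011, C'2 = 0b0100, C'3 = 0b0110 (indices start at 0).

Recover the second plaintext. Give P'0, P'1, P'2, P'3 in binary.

P'0 = 0b1001, P'1 = 0b1111, P'2 = 0b1111, P'3 = 0b1100

In OFB with a reused IV, both messages share the same keystream S_i, so C_i ⊕ C'_i = P_i ⊕ P'_i and thus P'_i = P_i ⊕ C_i ⊕ C'_i.
P'0: 0b0100 ⊕ 0b1001 ⊕ 0b0100 = 0b1001.
P'1: 0b0100 ⊕ 0b1000 ⊕ 0b0011 = 0b1111.
P'2: 0b1011 ⊕ 0b0000 ⊕ 0b0100 = 0b1111.
P'3: 0b1111 ⊕ 0b0101 ⊕ 0b0110 = 0b1100.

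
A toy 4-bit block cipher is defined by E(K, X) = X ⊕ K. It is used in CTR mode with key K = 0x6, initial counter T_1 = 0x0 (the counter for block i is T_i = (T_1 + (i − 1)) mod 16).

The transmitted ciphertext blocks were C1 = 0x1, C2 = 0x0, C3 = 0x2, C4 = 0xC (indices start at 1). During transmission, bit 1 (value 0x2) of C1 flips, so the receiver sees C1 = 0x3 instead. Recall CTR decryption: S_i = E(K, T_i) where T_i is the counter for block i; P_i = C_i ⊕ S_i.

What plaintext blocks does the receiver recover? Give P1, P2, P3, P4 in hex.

P1 = 0x5, P2 = 0x7, P3 = 0x6, P4 = 0x9

Only C1 changed, to 0x3. In CTR, a change in C_i flips the same bit in P_i only; the keystream is unaffected. Decrypting the received ciphertext:
P1: T = 0x0, S = E(K, T) = 0x6; 0x3 ⊕ 0x6 = 0x5.
P2: T = 0x1, S = E(K, T) = 0x7; 0x0 ⊕ 0x7 = 0x7.
P3: T = 0x2, S = E(K, T) = 0x4; 0x2 ⊕ 0x4 = 0x6.
P4: T = 0x3, S = E(K, T) = 0x5; 0xC ⊕ 0x5 = 0x9.
Blocks that differ from the original plaintext: P1.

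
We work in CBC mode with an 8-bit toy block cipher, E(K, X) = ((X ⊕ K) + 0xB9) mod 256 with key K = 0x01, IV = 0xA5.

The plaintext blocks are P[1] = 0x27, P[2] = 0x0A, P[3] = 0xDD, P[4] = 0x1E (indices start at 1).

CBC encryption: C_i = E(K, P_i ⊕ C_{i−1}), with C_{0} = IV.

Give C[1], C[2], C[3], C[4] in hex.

C[1] = 0x3C, C[2] = 0xF0, C[3] = 0xE5, C[4] = 0xB3

C[1]: P[1] ⊕ 0xA5 = 0x82; E(K, 0x82) = 0x3C.
C[2]: P[2] ⊕ 0x3C = 0x36; E(K, 0x36) = 0xF0.
C[3]: P[3] ⊕ 0xF0 = 0x2D; E(K, 0x2D) = 0xE5.
C[4]: P[4] ⊕ 0xE5 = 0xFB; E(K, 0xFB) = 0xB3.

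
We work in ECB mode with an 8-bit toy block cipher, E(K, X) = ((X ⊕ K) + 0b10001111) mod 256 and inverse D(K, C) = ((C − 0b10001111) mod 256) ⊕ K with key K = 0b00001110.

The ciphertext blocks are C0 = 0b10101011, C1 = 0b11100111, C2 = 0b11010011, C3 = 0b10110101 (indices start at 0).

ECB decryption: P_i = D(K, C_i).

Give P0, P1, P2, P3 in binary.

P0 = 0b00010010, P1 = 0b01010110, P2 = 0b01001010, P3 = 0b00101000

P0: D(K, 0b10101011) = 0b00010010.
P1: D(K, 0b11100111) = 0b01010110.
P2: D(K, 0b11010011) = 0b01001010.
P3: D(K, 0b10110101) = 0b00101000.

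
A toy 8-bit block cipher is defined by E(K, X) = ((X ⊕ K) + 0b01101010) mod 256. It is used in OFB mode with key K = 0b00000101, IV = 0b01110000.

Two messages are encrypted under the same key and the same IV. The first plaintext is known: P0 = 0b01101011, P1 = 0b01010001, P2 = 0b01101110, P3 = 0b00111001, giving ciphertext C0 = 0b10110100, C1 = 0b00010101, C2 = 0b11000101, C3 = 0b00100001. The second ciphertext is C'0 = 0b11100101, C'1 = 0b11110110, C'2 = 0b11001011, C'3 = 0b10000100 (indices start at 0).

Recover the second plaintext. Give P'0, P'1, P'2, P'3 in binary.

In OFB with a reused IV, both messages share the same keystream S_i, so C_i ⊕ C'_i = P_i ⊕ P'_i and thus P'_i = P_i ⊕ C_i ⊕ C'_i.
P'0: 0b01101011 ⊕ 0b10110100 ⊕ 0b11100101 = 0b00111010.
P'1: 0b01010001 ⊕ 0b00010101 ⊕ 0b11110110 = 0b10110010.
P'2: 0b01101110 ⊕ 0b11000101 ⊕ 0b11001011 = 0b01100000.
P'3: 0b00111001 ⊕ 0b00100001 ⊕ 0b10000100 = 0b10011100.

P'0 = 0b00111010, P'1 = 0b10110010, P'2 = 0b01100000, P'3 = 0b10011100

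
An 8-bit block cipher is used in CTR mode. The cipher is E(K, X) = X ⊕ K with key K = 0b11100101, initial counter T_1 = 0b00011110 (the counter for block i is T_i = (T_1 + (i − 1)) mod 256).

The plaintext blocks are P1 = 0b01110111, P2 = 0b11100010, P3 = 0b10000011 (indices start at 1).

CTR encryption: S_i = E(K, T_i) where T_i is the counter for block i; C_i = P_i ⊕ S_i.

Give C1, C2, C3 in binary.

C1: T = 0b00011110, S = E(K, T) = 0b11111011; 0b01110111 ⊕ 0b11111011 = 0b10001100.
C2: T = 0b00011111, S = E(K, T) = 0b11111010; 0b11100010 ⊕ 0b11111010 = 0b00011000.
C3: T = 0b00100000, S = E(K, T) = 0b11000101; 0b10000011 ⊕ 0b11000101 = 0b01000110.

C1 = 0b10001100, C2 = 0b00011000, C3 = 0b01000110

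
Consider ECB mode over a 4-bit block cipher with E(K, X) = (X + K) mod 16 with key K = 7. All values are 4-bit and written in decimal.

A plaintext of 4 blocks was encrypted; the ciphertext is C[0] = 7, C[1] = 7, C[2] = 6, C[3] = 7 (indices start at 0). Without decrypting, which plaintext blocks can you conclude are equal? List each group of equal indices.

ECB encrypts each block independently with the same key, so equal ciphertext blocks imply equal plaintext blocks.
C[0] = C[1] = C[3] = 7, so P[0] = P[1] = P[3].

P[0] = P[1] = P[3]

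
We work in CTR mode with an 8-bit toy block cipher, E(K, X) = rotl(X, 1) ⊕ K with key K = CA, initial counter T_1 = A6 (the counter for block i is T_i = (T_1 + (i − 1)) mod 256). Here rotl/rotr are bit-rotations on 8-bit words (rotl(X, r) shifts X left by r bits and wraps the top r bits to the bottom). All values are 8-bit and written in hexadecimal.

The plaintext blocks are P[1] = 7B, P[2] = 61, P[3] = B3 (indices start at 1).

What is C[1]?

C[1] = FC

CTR encryption: S_i = E(K, T_i) where T_i is the counter for block i; C_i = P_i ⊕ S_i.
C[1]: T = A6, S = E(K, T) = 87; 7B ⊕ 87 = FC.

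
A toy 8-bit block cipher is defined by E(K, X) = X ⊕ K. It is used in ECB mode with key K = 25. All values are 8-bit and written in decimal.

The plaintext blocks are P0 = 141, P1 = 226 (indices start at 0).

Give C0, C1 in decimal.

C0 = 148, C1 = 251

ECB encryption: C_i = E(K, P_i).
C0: E(K, 141) = 148.
C1: E(K, 226) = 251.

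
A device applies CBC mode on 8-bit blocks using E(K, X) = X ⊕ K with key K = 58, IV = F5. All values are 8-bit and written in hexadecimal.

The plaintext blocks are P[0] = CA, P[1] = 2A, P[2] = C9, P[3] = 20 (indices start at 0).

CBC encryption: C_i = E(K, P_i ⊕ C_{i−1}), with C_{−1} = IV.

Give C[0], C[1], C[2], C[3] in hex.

C[0] = 67, C[1] = 15, C[2] = 84, C[3] = FC

C[0]: P[0] ⊕ F5 = 3F; E(K, 3F) = 67.
C[1]: P[1] ⊕ 67 = 4D; E(K, 4D) = 15.
C[2]: P[2] ⊕ 15 = DC; E(K, DC) = 84.
C[3]: P[3] ⊕ 84 = A4; E(K, A4) = FC.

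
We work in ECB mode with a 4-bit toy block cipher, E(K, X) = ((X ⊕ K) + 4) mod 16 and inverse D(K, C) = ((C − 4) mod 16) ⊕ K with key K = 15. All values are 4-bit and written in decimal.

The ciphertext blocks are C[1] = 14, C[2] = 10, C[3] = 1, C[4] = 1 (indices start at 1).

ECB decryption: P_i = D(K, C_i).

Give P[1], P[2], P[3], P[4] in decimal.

P[1] = 5, P[2] = 9, P[3] = 2, P[4] = 2

P[1]: D(K, 14) = 5.
P[2]: D(K, 10) = 9.
P[3]: D(K, 1) = 2.
P[4]: D(K, 1) = 2.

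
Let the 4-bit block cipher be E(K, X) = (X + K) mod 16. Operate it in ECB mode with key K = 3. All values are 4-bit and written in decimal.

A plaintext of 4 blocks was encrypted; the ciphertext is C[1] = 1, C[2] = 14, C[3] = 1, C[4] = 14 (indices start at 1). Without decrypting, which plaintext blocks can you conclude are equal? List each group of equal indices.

P[1] = P[3]; P[2] = P[4]

ECB encrypts each block independently with the same key, so equal ciphertext blocks imply equal plaintext blocks.
C[1] = C[3] = 1, so P[1] = P[3].
C[2] = C[4] = 14, so P[2] = P[4].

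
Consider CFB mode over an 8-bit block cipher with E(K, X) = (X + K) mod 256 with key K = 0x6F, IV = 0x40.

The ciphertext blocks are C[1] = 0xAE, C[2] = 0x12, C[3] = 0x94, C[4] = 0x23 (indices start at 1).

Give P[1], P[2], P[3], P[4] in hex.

P[1] = 0x01, P[2] = 0x0F, P[3] = 0x15, P[4] = 0x20

CFB decryption: P_i = C_i ⊕ E(K, C_{i−1}), with C_{0} = IV.
P[1]: E(K, 0x40) = 0xAF; 0xAE ⊕ 0xAF = 0x01.
P[2]: E(K, 0xAE) = 0x1D; 0x12 ⊕ 0x1D = 0x0F.
P[3]: E(K, 0x12) = 0x81; 0x94 ⊕ 0x81 = 0x15.
P[4]: E(K, 0x94) = 0x03; 0x23 ⊕ 0x03 = 0x20.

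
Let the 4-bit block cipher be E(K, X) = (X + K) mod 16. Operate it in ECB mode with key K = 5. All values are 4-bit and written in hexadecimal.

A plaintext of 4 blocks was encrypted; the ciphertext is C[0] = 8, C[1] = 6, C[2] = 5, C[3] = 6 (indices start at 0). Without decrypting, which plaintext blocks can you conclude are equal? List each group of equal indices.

P[1] = P[3]

ECB encrypts each block independently with the same key, so equal ciphertext blocks imply equal plaintext blocks.
C[1] = C[3] = 6, so P[1] = P[3].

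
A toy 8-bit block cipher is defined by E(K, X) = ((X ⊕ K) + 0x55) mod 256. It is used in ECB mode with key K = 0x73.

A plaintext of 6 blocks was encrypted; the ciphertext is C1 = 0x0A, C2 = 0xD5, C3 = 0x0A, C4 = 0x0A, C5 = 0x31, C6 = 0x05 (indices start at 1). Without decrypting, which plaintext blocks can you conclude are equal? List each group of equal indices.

P1 = P3 = P4

ECB encrypts each block independently with the same key, so equal ciphertext blocks imply equal plaintext blocks.
C1 = C3 = C4 = 0x0A, so P1 = P3 = P4.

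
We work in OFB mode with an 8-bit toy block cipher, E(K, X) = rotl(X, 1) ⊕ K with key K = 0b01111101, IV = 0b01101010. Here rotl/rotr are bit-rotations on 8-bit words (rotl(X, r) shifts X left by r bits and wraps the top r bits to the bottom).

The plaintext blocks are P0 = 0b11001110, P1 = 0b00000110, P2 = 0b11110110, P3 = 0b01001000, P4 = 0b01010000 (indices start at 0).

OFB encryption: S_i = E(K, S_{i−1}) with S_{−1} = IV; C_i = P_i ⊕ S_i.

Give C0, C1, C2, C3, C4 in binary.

C0 = 0b01100111, C1 = 0b00101000, C2 = 0b11010111, C3 = 0b01110111, C4 = 0b01010011

C0: S = E(K, 0b01101010) = 0b10101001; 0b11001110 ⊕ 0b10101001 = 0b01100111.
C1: S = E(K, 0b10101001) = 0b00101110; 0b00000110 ⊕ 0b00101110 = 0b00101000.
C2: S = E(K, 0b00101110) = 0b00100001; 0b11110110 ⊕ 0b00100001 = 0b11010111.
C3: S = E(K, 0b00100001) = 0b00111111; 0b01001000 ⊕ 0b00111111 = 0b01110111.
C4: S = E(K, 0b00111111) = 0b00000011; 0b01010000 ⊕ 0b00000011 = 0b01010011.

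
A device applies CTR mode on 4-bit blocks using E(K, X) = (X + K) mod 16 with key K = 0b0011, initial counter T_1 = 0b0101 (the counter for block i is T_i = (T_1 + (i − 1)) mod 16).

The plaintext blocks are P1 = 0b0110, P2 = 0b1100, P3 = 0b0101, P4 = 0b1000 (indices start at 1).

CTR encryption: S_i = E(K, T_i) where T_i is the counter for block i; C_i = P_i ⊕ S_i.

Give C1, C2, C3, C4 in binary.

C1 = 0b1110, C2 = 0b0101, C3 = 0b1111, C4 = 0b0011

C1: T = 0b0101, S = E(K, T) = 0b1000; 0b0110 ⊕ 0b1000 = 0b1110.
C2: T = 0b0110, S = E(K, T) = 0b1001; 0b1100 ⊕ 0b1001 = 0b0101.
C3: T = 0b0111, S = E(K, T) = 0b1010; 0b0101 ⊕ 0b1010 = 0b1111.
C4: T = 0b1000, S = E(K, T) = 0b1011; 0b1000 ⊕ 0b1011 = 0b0011.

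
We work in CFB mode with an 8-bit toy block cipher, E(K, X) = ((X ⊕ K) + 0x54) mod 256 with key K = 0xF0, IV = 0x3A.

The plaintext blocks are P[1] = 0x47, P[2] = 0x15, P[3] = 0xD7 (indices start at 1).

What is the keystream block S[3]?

0x6C

CFB encryption: C_i = P_i ⊕ E(K, C_{i−1}), with C_{0} = IV.
C[1]: E(K, 0x3A) = 0x1E; 0x47 ⊕ 0x1E = 0x59.
C[2]: E(K, 0x59) = 0xFD; 0x15 ⊕ 0xFD = 0xE8.
C[3]: E(K, 0xE8) = 0x6C; 0xD7 ⊕ 0x6C = 0xBB.
So S[3] = 0x6C.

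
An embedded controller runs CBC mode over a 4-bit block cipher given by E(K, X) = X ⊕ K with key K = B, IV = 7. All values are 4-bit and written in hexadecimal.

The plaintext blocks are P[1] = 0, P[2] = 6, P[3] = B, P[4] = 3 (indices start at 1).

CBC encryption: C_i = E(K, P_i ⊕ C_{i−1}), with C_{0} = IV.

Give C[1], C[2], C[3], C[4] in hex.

C[1]: P[1] ⊕ 7 = 7; E(K, 7) = C.
C[2]: P[2] ⊕ C = A; E(K, A) = 1.
C[3]: P[3] ⊕ 1 = A; E(K, A) = 1.
C[4]: P[4] ⊕ 1 = 2; E(K, 2) = 9.

C[1] = C, C[2] = 1, C[3] = 1, C[4] = 9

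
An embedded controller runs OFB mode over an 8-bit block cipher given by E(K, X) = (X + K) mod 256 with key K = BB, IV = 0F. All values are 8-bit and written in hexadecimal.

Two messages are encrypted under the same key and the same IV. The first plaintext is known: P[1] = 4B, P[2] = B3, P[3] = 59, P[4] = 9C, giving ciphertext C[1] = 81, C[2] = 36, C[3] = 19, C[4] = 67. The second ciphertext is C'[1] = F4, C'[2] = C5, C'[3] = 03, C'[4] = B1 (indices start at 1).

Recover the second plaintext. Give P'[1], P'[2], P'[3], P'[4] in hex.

In OFB with a reused IV, both messages share the same keystream S_i, so C_i ⊕ C'_i = P_i ⊕ P'_i and thus P'_i = P_i ⊕ C_i ⊕ C'_i.
P'[1]: 4B ⊕ 81 ⊕ F4 = 3E.
P'[2]: B3 ⊕ 36 ⊕ C5 = 40.
P'[3]: 59 ⊕ 19 ⊕ 03 = 43.
P'[4]: 9C ⊕ 67 ⊕ B1 = 4A.

P'[1] = 3E, P'[2] = 40, P'[3] = 43, P'[4] = 4A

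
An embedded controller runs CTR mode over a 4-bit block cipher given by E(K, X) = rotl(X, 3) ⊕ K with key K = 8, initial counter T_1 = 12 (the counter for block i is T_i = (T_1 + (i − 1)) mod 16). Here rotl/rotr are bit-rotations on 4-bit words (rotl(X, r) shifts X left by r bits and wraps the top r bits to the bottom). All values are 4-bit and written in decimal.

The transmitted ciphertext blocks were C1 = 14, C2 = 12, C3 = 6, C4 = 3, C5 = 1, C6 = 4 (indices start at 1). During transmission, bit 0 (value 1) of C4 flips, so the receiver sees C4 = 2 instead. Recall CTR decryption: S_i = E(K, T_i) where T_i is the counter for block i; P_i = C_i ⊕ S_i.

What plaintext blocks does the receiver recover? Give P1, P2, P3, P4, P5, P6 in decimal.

Only C4 changed, to 2. In CTR, a change in C_i flips the same bit in P_i only; the keystream is unaffected. Decrypting the received ciphertext:
P1: T = 12, S = E(K, T) = 14; 14 ⊕ 14 = 0.
P2: T = 13, S = E(K, T) = 6; 12 ⊕ 6 = 10.
P3: T = 14, S = E(K, T) = 15; 6 ⊕ 15 = 9.
P4: T = 15, S = E(K, T) = 7; 2 ⊕ 7 = 5.
P5: T = 0, S = E(K, T) = 8; 1 ⊕ 8 = 9.
P6: T = 1, S = E(K, T) = 0; 4 ⊕ 0 = 4.
Blocks that differ from the original plaintext: P4.

P1 = 0, P2 = 10, P3 = 9, P4 = 5, P5 = 9, P6 = 4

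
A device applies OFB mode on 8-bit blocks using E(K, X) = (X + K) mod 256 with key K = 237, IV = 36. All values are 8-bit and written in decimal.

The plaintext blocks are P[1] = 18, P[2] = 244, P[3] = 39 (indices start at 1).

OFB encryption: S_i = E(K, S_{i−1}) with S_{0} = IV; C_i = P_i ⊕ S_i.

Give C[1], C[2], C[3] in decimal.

C[1]: S = E(K, 36) = 17; 18 ⊕ 17 = 3.
C[2]: S = E(K, 17) = 254; 244 ⊕ 254 = 10.
C[3]: S = E(K, 254) = 235; 39 ⊕ 235 = 204.

C[1] = 3, C[2] = 10, C[3] = 204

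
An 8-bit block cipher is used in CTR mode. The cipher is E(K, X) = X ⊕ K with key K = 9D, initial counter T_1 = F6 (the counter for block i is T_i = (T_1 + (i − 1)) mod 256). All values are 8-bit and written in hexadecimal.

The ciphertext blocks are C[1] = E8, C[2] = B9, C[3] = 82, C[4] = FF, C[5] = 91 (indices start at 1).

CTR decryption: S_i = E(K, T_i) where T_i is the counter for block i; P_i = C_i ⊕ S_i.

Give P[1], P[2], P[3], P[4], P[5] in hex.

P[1]: T = F6, S = E(K, T) = 6B; E8 ⊕ 6B = 83.
P[2]: T = F7, S = E(K, T) = 6A; B9 ⊕ 6A = D3.
P[3]: T = F8, S = E(K, T) = 65; 82 ⊕ 65 = E7.
P[4]: T = F9, S = E(K, T) = 64; FF ⊕ 64 = 9B.
P[5]: T = FA, S = E(K, T) = 67; 91 ⊕ 67 = F6.

P[1] = 83, P[2] = D3, P[3] = E7, P[4] = 9B, P[5] = F6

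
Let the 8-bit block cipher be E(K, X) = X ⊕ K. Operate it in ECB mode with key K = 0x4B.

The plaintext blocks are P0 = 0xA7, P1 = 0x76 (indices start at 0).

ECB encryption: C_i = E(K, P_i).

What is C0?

C0 = 0xEC

C0: E(K, 0xA7) = 0xEC.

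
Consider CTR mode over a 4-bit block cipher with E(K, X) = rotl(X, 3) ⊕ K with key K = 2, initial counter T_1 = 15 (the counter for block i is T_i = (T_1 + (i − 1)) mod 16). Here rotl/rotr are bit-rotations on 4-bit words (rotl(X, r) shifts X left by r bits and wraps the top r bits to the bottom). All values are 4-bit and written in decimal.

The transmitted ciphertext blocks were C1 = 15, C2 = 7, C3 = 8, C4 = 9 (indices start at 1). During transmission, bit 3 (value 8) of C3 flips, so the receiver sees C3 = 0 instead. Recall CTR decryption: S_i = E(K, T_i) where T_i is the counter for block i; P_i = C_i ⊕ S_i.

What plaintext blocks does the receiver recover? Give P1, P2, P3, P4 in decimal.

P1 = 2, P2 = 5, P3 = 10, P4 = 10

Only C3 changed, to 0. In CTR, a change in C_i flips the same bit in P_i only; the keystream is unaffected. Decrypting the received ciphertext:
P1: T = 15, S = E(K, T) = 13; 15 ⊕ 13 = 2.
P2: T = 0, S = E(K, T) = 2; 7 ⊕ 2 = 5.
P3: T = 1, S = E(K, T) = 10; 0 ⊕ 10 = 10.
P4: T = 2, S = E(K, T) = 3; 9 ⊕ 3 = 10.
Blocks that differ from the original plaintext: P3.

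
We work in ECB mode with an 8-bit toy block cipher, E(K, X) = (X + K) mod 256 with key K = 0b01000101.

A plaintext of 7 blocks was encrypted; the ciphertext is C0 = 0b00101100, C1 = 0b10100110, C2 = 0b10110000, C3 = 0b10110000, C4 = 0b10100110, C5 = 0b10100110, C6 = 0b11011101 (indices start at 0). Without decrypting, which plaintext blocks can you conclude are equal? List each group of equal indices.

P1 = P4 = P5; P2 = P3

ECB encrypts each block independently with the same key, so equal ciphertext blocks imply equal plaintext blocks.
C1 = C4 = C5 = 0b10100110, so P1 = P4 = P5.
C2 = C3 = 0b10110000, so P2 = P3.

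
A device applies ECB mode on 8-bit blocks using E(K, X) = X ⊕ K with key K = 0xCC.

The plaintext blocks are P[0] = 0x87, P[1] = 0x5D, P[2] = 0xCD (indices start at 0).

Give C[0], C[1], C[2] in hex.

ECB encryption: C_i = E(K, P_i).
C[0]: E(K, 0x87) = 0x4B.
C[1]: E(K, 0x5D) = 0x91.
C[2]: E(K, 0xCD) = 0x01.

C[0] = 0x4B, C[1] = 0x91, C[2] = 0x01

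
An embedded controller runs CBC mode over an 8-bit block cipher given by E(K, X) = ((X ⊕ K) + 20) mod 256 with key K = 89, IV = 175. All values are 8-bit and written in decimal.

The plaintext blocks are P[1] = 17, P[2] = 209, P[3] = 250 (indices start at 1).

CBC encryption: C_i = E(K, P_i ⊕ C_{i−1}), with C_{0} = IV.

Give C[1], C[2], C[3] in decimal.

C[1]: P[1] ⊕ 175 = 190; E(K, 190) = 251.
C[2]: P[2] ⊕ 251 = 42; E(K, 42) = 135.
C[3]: P[3] ⊕ 135 = 125; E(K, 125) = 56.

C[1] = 251, C[2] = 135, C[3] = 56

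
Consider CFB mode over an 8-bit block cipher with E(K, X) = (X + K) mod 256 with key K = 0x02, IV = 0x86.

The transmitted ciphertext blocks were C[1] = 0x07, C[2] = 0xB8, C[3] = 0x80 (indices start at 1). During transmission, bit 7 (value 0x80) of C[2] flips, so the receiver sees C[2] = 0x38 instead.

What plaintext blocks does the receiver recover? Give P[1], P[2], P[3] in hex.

CFB decryption: P_i = C_i ⊕ E(K, C_{i−1}), with C_{0} = IV.
Only C[2] changed, to 0x38. In CFB, a change in C_i flips the same bit in P_i and garbles P_{i+1}. Decrypting the received ciphertext:
P[1]: E(K, 0x86) = 0x88; 0x07 ⊕ 0x88 = 0x8F.
P[2]: E(K, 0x07) = 0x09; 0x38 ⊕ 0x09 = 0x31.
P[3]: E(K, 0x38) = 0x3A; 0x80 ⊕ 0x3A = 0xBA.
Blocks that differ from the original plaintext: P[2], P[3].

P[1] = 0x8F, P[2] = 0x31, P[3] = 0xBA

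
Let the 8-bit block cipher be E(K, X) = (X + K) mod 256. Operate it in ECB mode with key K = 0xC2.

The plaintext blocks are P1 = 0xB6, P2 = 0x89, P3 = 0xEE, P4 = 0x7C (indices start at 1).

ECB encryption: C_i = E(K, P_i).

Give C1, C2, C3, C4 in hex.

C1 = 0x78, C2 = 0x4B, C3 = 0xB0, C4 = 0x3E

C1: E(K, 0xB6) = 0x78.
C2: E(K, 0x89) = 0x4B.
C3: E(K, 0xEE) = 0xB0.
C4: E(K, 0x7C) = 0x3E.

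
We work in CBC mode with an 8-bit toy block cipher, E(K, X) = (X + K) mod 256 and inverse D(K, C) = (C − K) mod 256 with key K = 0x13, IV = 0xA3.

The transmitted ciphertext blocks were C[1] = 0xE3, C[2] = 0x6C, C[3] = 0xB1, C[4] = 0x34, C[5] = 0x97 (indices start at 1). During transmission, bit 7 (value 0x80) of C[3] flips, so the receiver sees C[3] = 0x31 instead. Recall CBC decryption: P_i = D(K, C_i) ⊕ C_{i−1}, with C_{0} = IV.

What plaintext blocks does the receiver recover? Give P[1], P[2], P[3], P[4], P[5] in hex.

P[1] = 0x73, P[2] = 0xBA, P[3] = 0x72, P[4] = 0x10, P[5] = 0xB0

Only C[3] changed, to 0x31. In CBC, a change in C_i garbles P_i and flips the same bit in P_{i+1}. Decrypting the received ciphertext:
P[1]: D(K, 0xE3) = 0xD0; 0xD0 ⊕ 0xA3 = 0x73.
P[2]: D(K, 0x6C) = 0x59; 0x59 ⊕ 0xE3 = 0xBA.
P[3]: D(K, 0x31) = 0x1E; 0x1E ⊕ 0x6C = 0x72.
P[4]: D(K, 0x34) = 0x21; 0x21 ⊕ 0x31 = 0x10.
P[5]: D(K, 0x97) = 0x84; 0x84 ⊕ 0x34 = 0xB0.
Blocks that differ from the original plaintext: P[3], P[4].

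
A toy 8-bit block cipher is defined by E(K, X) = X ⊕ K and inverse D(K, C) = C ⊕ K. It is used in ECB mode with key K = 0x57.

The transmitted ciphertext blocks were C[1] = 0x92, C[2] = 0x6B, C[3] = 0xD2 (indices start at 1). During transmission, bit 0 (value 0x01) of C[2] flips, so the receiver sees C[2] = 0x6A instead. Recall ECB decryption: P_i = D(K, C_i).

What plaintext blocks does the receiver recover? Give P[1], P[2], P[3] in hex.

P[1] = 0xC5, P[2] = 0x3D, P[3] = 0x85

Only C[2] changed, to 0x6A. In ECB, a change in C_i affects only P_i. Decrypting the received ciphertext:
P[1]: D(K, 0x92) = 0xC5.
P[2]: D(K, 0x6A) = 0x3D.
P[3]: D(K, 0xD2) = 0x85.
Blocks that differ from the original plaintext: P[2].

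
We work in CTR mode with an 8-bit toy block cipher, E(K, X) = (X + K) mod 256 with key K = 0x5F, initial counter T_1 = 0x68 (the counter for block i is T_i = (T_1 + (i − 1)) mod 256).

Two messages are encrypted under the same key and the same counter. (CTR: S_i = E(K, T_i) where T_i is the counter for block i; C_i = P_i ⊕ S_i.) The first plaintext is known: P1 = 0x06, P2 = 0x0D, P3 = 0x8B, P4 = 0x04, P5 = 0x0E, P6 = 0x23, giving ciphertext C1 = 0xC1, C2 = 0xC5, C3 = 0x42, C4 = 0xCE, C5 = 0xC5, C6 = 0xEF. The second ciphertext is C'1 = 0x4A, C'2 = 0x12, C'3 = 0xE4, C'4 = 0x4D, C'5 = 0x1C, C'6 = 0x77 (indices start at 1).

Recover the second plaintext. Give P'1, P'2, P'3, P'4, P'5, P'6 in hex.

P'1 = 0x8D, P'2 = 0xDA, P'3 = 0x2D, P'4 = 0x87, P'5 = 0xD7, P'6 = 0xBB

In CTR with a reused counter, both messages share the same keystream S_i, so C_i ⊕ C'_i = P_i ⊕ P'_i and thus P'_i = P_i ⊕ C_i ⊕ C'_i.
P'1: 0x06 ⊕ 0xC1 ⊕ 0x4A = 0x8D.
P'2: 0x0D ⊕ 0xC5 ⊕ 0x12 = 0xDA.
P'3: 0x8B ⊕ 0x42 ⊕ 0xE4 = 0x2D.
P'4: 0x04 ⊕ 0xCE ⊕ 0x4D = 0x87.
P'5: 0x0E ⊕ 0xC5 ⊕ 0x1C = 0xD7.
P'6: 0x23 ⊕ 0xEF ⊕ 0x77 = 0xBB.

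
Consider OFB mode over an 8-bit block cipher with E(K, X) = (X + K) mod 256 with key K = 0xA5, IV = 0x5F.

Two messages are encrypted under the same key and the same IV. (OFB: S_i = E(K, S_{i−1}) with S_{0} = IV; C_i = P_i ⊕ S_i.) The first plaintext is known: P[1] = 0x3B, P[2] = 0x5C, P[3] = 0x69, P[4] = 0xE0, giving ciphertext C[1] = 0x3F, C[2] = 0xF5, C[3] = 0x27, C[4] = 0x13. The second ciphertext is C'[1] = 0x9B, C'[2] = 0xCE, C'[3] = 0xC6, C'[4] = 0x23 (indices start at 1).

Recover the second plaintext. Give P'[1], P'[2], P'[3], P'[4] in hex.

In OFB with a reused IV, both messages share the same keystream S_i, so C_i ⊕ C'_i = P_i ⊕ P'_i and thus P'_i = P_i ⊕ C_i ⊕ C'_i.
P'[1]: 0x3B ⊕ 0x3F ⊕ 0x9B = 0x9F.
P'[2]: 0x5C ⊕ 0xF5 ⊕ 0xCE = 0x67.
P'[3]: 0x69 ⊕ 0x27 ⊕ 0xC6 = 0x88.
P'[4]: 0xE0 ⊕ 0x13 ⊕ 0x23 = 0xD0.

P'[1] = 0x9F, P'[2] = 0x67, P'[3] = 0x88, P'[4] = 0xD0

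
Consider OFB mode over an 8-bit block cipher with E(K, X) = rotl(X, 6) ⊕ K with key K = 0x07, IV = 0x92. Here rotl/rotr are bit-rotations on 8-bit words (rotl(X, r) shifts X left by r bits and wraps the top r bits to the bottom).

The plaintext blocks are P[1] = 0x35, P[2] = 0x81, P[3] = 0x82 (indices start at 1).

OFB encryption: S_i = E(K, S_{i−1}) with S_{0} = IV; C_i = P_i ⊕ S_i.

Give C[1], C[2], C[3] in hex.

C[1]: S = E(K, 0x92) = 0xA3; 0x35 ⊕ 0xA3 = 0x96.
C[2]: S = E(K, 0xA3) = 0xEF; 0x81 ⊕ 0xEF = 0x6E.
C[3]: S = E(K, 0xEF) = 0xFC; 0x82 ⊕ 0xFC = 0x7E.

C[1] = 0x96, C[2] = 0x6E, C[3] = 0x7E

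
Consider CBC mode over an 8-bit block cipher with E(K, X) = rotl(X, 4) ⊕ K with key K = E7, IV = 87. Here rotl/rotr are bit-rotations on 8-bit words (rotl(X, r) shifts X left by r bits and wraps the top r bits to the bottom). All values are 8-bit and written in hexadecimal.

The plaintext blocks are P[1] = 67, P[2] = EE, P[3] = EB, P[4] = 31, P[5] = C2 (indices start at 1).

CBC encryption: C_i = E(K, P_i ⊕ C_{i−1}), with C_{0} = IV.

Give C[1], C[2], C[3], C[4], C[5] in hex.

C[1]: P[1] ⊕ 87 = E0; E(K, E0) = E9.
C[2]: P[2] ⊕ E9 = 07; E(K, 07) = 97.
C[3]: P[3] ⊕ 97 = 7C; E(K, 7C) = 20.
C[4]: P[4] ⊕ 20 = 11; E(K, 11) = F6.
C[5]: P[5] ⊕ F6 = 34; E(K, 34) = A4.

C[1] = E9, C[2] = 97, C[3] = 20, C[4] = F6, C[5] = A4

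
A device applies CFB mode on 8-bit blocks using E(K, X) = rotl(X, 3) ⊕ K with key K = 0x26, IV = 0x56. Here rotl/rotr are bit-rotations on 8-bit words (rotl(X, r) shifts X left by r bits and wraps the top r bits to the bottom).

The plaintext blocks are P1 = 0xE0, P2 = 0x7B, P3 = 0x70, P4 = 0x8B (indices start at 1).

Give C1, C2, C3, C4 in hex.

C1 = 0x74, C2 = 0xFE, C3 = 0xA1, C4 = 0xA0

CFB encryption: C_i = P_i ⊕ E(K, C_{i−1}), with C_{0} = IV.
C1: E(K, 0x56) = 0x94; 0xE0 ⊕ 0x94 = 0x74.
C2: E(K, 0x74) = 0x85; 0x7B ⊕ 0x85 = 0xFE.
C3: E(K, 0xFE) = 0xD1; 0x70 ⊕ 0xD1 = 0xA1.
C4: E(K, 0xA1) = 0x2B; 0x8B ⊕ 0x2B = 0xA0.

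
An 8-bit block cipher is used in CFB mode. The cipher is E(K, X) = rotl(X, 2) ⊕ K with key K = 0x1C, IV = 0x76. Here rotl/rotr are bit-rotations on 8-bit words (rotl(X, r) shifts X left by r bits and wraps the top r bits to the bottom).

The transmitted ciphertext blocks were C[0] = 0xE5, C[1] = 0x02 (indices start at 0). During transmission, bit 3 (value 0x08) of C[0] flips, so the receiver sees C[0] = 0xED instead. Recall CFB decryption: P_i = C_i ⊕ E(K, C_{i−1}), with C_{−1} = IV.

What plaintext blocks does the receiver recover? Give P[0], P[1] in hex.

Only C[0] changed, to 0xED. In CFB, a change in C_i flips the same bit in P_i and garbles P_{i+1}. Decrypting the received ciphertext:
P[0]: E(K, 0x76) = 0xC5; 0xED ⊕ 0xC5 = 0x28.
P[1]: E(K, 0xED) = 0xAB; 0x02 ⊕ 0xAB = 0xA9.
Blocks that differ from the original plaintext: P[0], P[1].

P[0] = 0x28, P[1] = 0xA9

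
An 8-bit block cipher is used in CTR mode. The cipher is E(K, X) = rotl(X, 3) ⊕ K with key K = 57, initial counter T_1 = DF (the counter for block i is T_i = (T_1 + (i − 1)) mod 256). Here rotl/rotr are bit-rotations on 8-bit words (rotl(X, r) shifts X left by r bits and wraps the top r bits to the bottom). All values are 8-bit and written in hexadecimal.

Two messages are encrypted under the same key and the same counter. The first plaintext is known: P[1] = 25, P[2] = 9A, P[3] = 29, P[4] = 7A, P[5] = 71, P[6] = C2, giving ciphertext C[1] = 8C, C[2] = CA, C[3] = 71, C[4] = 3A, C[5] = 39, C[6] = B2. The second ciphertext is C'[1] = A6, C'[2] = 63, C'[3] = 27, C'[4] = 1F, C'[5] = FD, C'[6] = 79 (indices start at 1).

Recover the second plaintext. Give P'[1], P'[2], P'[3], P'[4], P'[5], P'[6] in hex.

P'[1] = 0F, P'[2] = 33, P'[3] = 7F, P'[4] = 5F, P'[5] = B5, P'[6] = 09

In CTR with a reused counter, both messages share the same keystream S_i, so C_i ⊕ C'_i = P_i ⊕ P'_i and thus P'_i = P_i ⊕ C_i ⊕ C'_i.
P'[1]: 25 ⊕ 8C ⊕ A6 = 0F.
P'[2]: 9A ⊕ CA ⊕ 63 = 33.
P'[3]: 29 ⊕ 71 ⊕ 27 = 7F.
P'[4]: 7A ⊕ 3A ⊕ 1F = 5F.
P'[5]: 71 ⊕ 39 ⊕ FD = B5.
P'[6]: C2 ⊕ B2 ⊕ 79 = 09.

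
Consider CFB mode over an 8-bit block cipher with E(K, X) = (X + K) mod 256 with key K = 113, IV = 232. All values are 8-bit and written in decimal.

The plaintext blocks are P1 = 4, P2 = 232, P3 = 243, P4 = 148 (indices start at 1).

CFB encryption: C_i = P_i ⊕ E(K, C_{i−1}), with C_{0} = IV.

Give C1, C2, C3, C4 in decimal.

C1: E(K, 232) = 89; 4 ⊕ 89 = 93.
C2: E(K, 93) = 206; 232 ⊕ 206 = 38.
C3: E(K, 38) = 151; 243 ⊕ 151 = 100.
C4: E(K, 100) = 213; 148 ⊕ 213 = 65.

C1 = 93, C2 = 38, C3 = 100, C4 = 65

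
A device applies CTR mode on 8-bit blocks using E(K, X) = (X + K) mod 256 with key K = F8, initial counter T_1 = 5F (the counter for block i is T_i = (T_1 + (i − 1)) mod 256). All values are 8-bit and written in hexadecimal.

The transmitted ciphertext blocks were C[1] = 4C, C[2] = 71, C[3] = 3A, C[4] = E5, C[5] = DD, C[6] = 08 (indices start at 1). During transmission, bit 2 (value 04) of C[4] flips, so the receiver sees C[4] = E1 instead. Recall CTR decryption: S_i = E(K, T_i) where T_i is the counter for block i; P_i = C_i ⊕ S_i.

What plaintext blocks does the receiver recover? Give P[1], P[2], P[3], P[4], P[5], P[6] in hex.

P[1] = 1B, P[2] = 29, P[3] = 63, P[4] = BB, P[5] = 86, P[6] = 54

Only C[4] changed, to E1. In CTR, a change in C_i flips the same bit in P_i only; the keystream is unaffected. Decrypting the received ciphertext:
P[1]: T = 5F, S = E(K, T) = 57; 4C ⊕ 57 = 1B.
P[2]: T = 60, S = E(K, T) = 58; 71 ⊕ 58 = 29.
P[3]: T = 61, S = E(K, T) = 59; 3A ⊕ 59 = 63.
P[4]: T = 62, S = E(K, T) = 5A; E1 ⊕ 5A = BB.
P[5]: T = 63, S = E(K, T) = 5B; DD ⊕ 5B = 86.
P[6]: T = 64, S = E(K, T) = 5C; 08 ⊕ 5C = 54.
Blocks that differ from the original plaintext: P[4].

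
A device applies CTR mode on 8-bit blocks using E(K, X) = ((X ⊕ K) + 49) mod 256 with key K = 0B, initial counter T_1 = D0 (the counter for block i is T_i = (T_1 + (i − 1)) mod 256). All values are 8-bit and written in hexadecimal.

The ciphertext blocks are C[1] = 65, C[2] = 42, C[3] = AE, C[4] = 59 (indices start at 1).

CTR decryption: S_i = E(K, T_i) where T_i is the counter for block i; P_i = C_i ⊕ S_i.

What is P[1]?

P[1] = 41

P[1]: T = D0, S = E(K, T) = 24; 65 ⊕ 24 = 41.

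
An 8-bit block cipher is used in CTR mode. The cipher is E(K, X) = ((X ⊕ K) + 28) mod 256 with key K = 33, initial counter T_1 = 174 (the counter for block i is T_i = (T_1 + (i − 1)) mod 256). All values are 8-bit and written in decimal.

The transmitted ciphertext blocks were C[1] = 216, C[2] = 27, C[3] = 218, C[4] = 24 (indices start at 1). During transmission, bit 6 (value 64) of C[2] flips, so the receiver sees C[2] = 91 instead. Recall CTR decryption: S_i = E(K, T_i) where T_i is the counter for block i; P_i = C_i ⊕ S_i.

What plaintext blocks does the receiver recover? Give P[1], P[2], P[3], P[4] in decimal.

P[1] = 115, P[2] = 241, P[3] = 119, P[4] = 180

Only C[2] changed, to 91. In CTR, a change in C_i flips the same bit in P_i only; the keystream is unaffected. Decrypting the received ciphertext:
P[1]: T = 174, S = E(K, T) = 171; 216 ⊕ 171 = 115.
P[2]: T = 175, S = E(K, T) = 170; 91 ⊕ 170 = 241.
P[3]: T = 176, S = E(K, T) = 173; 218 ⊕ 173 = 119.
P[4]: T = 177, S = E(K, T) = 172; 24 ⊕ 172 = 180.
Blocks that differ from the original plaintext: P[2].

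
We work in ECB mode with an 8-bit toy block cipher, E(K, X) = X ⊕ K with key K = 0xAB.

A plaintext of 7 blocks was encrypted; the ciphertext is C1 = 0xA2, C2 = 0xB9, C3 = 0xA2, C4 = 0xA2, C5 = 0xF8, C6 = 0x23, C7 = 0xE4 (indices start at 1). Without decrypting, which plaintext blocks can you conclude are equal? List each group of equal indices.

P1 = P3 = P4

ECB encrypts each block independently with the same key, so equal ciphertext blocks imply equal plaintext blocks.
C1 = C3 = C4 = 0xA2, so P1 = P3 = P4.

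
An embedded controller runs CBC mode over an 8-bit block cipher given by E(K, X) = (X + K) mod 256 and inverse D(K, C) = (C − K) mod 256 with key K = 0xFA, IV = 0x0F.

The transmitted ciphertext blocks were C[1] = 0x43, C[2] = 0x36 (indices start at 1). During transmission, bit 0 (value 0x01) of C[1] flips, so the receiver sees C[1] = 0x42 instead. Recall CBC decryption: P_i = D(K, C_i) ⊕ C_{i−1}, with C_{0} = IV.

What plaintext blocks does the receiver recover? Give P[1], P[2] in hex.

Only C[1] changed, to 0x42. In CBC, a change in C_i garbles P_i and flips the same bit in P_{i+1}. Decrypting the received ciphertext:
P[1]: D(K, 0x42) = 0x48; 0x48 ⊕ 0x0F = 0x47.
P[2]: D(K, 0x36) = 0x3C; 0x3C ⊕ 0x42 = 0x7E.
Blocks that differ from the original plaintext: P[1], P[2].

P[1] = 0x47, P[2] = 0x7E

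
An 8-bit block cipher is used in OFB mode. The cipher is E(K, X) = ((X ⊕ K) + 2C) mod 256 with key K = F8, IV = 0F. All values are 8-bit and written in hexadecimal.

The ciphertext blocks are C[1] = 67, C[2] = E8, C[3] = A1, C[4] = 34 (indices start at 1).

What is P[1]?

OFB decryption: S_i = E(K, S_{i−1}) with S_{0} = IV; P_i = C_i ⊕ S_i.
P[1]: S = E(K, 0F) = 23; 67 ⊕ 23 = 44.

P[1] = 44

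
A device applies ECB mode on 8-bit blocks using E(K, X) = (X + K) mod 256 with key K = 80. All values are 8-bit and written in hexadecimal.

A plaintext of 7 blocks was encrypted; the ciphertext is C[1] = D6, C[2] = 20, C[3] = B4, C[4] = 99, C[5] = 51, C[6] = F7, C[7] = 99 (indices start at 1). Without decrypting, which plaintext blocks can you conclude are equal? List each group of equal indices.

ECB encrypts each block independently with the same key, so equal ciphertext blocks imply equal plaintext blocks.
C[4] = C[7] = 99, so P[4] = P[7].

P[4] = P[7]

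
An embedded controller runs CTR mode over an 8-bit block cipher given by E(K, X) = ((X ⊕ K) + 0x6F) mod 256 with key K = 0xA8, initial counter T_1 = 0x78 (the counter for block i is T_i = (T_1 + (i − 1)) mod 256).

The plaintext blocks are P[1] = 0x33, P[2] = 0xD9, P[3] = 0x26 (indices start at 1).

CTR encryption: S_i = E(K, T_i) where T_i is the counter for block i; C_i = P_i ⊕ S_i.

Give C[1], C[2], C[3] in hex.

C[1]: T = 0x78, S = E(K, T) = 0x3F; 0x33 ⊕ 0x3F = 0x0C.
C[2]: T = 0x79, S = E(K, T) = 0x40; 0xD9 ⊕ 0x40 = 0x99.
C[3]: T = 0x7A, S = E(K, T) = 0x41; 0x26 ⊕ 0x41 = 0x67.

C[1] = 0x0C, C[2] = 0x99, C[3] = 0x67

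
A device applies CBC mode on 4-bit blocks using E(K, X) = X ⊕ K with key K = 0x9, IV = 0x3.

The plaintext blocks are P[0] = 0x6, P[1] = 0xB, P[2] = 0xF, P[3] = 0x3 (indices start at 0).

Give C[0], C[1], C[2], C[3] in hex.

CBC encryption: C_i = E(K, P_i ⊕ C_{i−1}), with C_{−1} = IV.
C[0]: P[0] ⊕ 0x3 = 0x5; E(K, 0x5) = 0xC.
C[1]: P[1] ⊕ 0xC = 0x7; E(K, 0x7) = 0xE.
C[2]: P[2] ⊕ 0xE = 0x1; E(K, 0x1) = 0x8.
C[3]: P[3] ⊕ 0x8 = 0xB; E(K, 0xB) = 0x2.

C[0] = 0xC, C[1] = 0xE, C[2] = 0x8, C[3] = 0x2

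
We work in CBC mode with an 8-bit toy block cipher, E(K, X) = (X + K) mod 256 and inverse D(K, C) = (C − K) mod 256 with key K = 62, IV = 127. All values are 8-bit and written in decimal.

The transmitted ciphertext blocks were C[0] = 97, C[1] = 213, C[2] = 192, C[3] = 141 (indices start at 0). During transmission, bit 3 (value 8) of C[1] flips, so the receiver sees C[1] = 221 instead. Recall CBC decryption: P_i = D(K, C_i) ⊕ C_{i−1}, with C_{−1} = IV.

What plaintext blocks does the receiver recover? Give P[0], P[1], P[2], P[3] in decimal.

Only C[1] changed, to 221. In CBC, a change in C_i garbles P_i and flips the same bit in P_{i+1}. Decrypting the received ciphertext:
P[0]: D(K, 97) = 35; 35 ⊕ 127 = 92.
P[1]: D(K, 221) = 159; 159 ⊕ 97 = 254.
P[2]: D(K, 192) = 130; 130 ⊕ 221 = 95.
P[3]: D(K, 141) = 79; 79 ⊕ 192 = 143.
Blocks that differ from the original plaintext: P[1], P[2].

P[0] = 92, P[1] = 254, P[2] = 95, P[3] = 143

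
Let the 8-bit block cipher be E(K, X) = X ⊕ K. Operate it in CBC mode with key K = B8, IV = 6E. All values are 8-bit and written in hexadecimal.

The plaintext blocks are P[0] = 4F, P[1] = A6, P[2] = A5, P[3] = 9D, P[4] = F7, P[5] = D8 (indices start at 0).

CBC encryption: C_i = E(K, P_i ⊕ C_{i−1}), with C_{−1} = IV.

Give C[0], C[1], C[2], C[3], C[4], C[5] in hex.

C[0] = 99, C[1] = 87, C[2] = 9A, C[3] = BF, C[4] = F0, C[5] = 90

C[0]: P[0] ⊕ 6E = 21; E(K, 21) = 99.
C[1]: P[1] ⊕ 99 = 3F; E(K, 3F) = 87.
C[2]: P[2] ⊕ 87 = 22; E(K, 22) = 9A.
C[3]: P[3] ⊕ 9A = 07; E(K, 07) = BF.
C[4]: P[4] ⊕ BF = 48; E(K, 48) = F0.
C[5]: P[5] ⊕ F0 = 28; E(K, 28) = 90.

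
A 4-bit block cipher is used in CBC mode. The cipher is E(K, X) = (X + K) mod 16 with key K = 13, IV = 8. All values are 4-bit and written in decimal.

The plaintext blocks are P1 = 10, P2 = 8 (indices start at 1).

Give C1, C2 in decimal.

C1 = 15, C2 = 4

CBC encryption: C_i = E(K, P_i ⊕ C_{i−1}), with C_{0} = IV.
C1: P1 ⊕ 8 = 2; E(K, 2) = 15.
C2: P2 ⊕ 15 = 7; E(K, 7) = 4.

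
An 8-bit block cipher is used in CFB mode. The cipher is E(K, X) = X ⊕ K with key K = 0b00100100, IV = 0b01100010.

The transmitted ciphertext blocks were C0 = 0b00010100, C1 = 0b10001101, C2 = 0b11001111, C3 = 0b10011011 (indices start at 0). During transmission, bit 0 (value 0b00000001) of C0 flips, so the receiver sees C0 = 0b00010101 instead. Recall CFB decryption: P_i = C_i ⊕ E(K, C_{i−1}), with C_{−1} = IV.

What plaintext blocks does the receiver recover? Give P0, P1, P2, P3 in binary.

Only C0 changed, to 0b00010101. In CFB, a change in C_i flips the same bit in P_i and garbles P_{i+1}. Decrypting the received ciphertext:
P0: E(K, 0b01100010) = 0b01000110; 0b00010101 ⊕ 0b01000110 = 0b01010011.
P1: E(K, 0b00010101) = 0b00110001; 0b10001101 ⊕ 0b00110001 = 0b10111100.
P2: E(K, 0b10001101) = 0b10101001; 0b11001111 ⊕ 0b10101001 = 0b01100110.
P3: E(K, 0b11001111) = 0b11101011; 0b10011011 ⊕ 0b11101011 = 0b01110000.
Blocks that differ from the original plaintext: P0, P1.

P0 = 0b01010011, P1 = 0b10111100, P2 = 0b01100110, P3 = 0b01110000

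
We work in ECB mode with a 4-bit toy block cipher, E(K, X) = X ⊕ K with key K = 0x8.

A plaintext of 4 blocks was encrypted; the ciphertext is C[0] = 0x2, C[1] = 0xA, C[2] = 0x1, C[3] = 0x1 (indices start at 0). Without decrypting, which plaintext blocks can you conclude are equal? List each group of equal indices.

P[2] = P[3]

ECB encrypts each block independently with the same key, so equal ciphertext blocks imply equal plaintext blocks.
C[2] = C[3] = 0x1, so P[2] = P[3].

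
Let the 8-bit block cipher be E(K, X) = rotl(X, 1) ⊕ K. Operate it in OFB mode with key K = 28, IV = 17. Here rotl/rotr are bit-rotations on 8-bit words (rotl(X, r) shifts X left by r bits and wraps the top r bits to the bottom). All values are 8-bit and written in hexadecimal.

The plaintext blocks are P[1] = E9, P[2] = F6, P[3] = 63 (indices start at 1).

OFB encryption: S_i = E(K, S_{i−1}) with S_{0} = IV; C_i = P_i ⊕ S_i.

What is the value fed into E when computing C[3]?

C[1]: S = E(K, 17) = 06; E9 ⊕ 06 = EF.
C[2]: S = E(K, 06) = 24; F6 ⊕ 24 = D2.
C[3]: S = E(K, 24) = 60; 63 ⊕ 60 = 03.
So the input to E for block [3] is 24.

24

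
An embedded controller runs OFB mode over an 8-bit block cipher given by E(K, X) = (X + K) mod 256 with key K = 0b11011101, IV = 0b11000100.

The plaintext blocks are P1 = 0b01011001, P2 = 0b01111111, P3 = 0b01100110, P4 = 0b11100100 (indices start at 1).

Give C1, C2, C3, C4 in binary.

OFB encryption: S_i = E(K, S_{i−1}) with S_{0} = IV; C_i = P_i ⊕ S_i.
C1: S = E(K, 0b11000100) = 0b10100001; 0b01011001 ⊕ 0b10100001 = 0b11111000.
C2: S = E(K, 0b10100001) = 0b01111110; 0b01111111 ⊕ 0b01111110 = 0b00000001.
C3: S = E(K, 0b01111110) = 0b01011011; 0b01100110 ⊕ 0b01011011 = 0b00111101.
C4: S = E(K, 0b01011011) = 0b00111000; 0b11100100 ⊕ 0b00111000 = 0b11011100.

C1 = 0b11111000, C2 = 0b00000001, C3 = 0b00111101, C4 = 0b11011100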